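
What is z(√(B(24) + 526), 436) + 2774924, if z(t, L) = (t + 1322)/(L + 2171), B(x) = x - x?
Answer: 7234228190/2607 + √526/2607 ≈ 2.7749e+6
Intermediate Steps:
B(x) = 0
z(t, L) = (1322 + t)/(2171 + L)
z(√(B(24) + 526), 436) + 2774924 = (1322 + √(0 + 526))/(2171 + 436) + 2774924 = (1322 + √526)/2607 + 2774924 = (1322/2607 + √526/2607) + 2774924 = 7234228190/2607 + √526/2607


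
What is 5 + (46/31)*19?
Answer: 1029/31 ≈ 33.194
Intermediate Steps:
5 + (46/31)*19 = 5 + 874/31 = 1029/31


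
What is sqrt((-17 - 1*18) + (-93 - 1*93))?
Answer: I*sqrt(221) ≈ 14.866*I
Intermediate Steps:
sqrt((-17 - 1*18) + (-93 - 1*93)) = sqrt((-17 - 18) + (-93 - 93)) = sqrt(-35 - 186) = sqrt(-221) = I*sqrt(221)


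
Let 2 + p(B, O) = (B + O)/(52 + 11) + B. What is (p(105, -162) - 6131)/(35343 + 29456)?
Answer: -126607/1360779 ≈ -0.093040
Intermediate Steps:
p(B, O) = -2 + O/63 + 64*B/63 (p(B, O) = -2 + ((B + O)/(52 + 11) + B) = -2 + ((B + O)/63 + B) = -2 + ((B + O)*(1/63) + B) = -2 + ((B/63 + O/63) + B) = -2 + (O/63 + 64*B/63) = -2 + O/63 + 64*B/63)
(p(105, -162) - 6131)/(35343 + 29456) = ((-2 + (1/63)*(-162) + (64/63)*105) - 6131)/(35343 + 29456) = ((-2 - 18/7 + 320/3) - 6131)/64799 = (2144/21 - 6131)*(1/64799) = -126607/21*1/64799 = -126607/1360779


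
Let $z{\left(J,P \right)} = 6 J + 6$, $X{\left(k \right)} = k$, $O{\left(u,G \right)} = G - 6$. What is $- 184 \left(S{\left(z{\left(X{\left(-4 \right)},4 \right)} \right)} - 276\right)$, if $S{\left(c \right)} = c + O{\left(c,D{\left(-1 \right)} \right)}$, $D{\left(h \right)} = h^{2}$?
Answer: $55016$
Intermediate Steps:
$O{\left(u,G \right)} = -6 + G$ ($O{\left(u,G \right)} = G - 6 = -6 + G$)
$z{\left(J,P \right)} = 6 + 6 J$
$S{\left(c \right)} = -5 + c$ ($S{\left(c \right)} = c - \left(6 - \left(-1\right)^{2}\right) = c + \left(-6 + 1\right) = c - 5 = -5 + c$)
$- 184 \left(S{\left(z{\left(X{\left(-4 \right)},4 \right)} \right)} - 276\right) = - 184 \left(\left(-5 + \left(6 + 6 \left(-4\right)\right)\right) - 276\right) = - 184 \left(\left(-5 + \left(6 - 24\right)\right) - 276\right) = - 184 \left(\left(-5 - 18\right) - 276\right) = - 184 \left(-23 - 276\right) = \left(-184\right) \left(-299\right) = 55016$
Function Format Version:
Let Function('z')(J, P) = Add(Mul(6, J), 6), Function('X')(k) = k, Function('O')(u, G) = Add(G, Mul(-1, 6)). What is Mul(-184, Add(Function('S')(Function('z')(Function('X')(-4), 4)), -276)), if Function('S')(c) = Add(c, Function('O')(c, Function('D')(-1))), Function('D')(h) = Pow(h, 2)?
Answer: 55016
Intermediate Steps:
Function('O')(u, G) = Add(-6, G) (Function('O')(u, G) = Add(G, -6) = Add(-6, G))
Function('z')(J, P) = Add(6, Mul(6, J))
Function('S')(c) = Add(-5, c) (Function('S')(c) = Add(c, Add(-6, Pow(-1, 2))) = Add(c, Add(-6, 1)) = Add(c, -5) = Add(-5, c))
Mul(-184, Add(Function('S')(Function('z')(Function('X')(-4), 4)), -276)) = Mul(-184, Add(Add(-5, Add(6, Mul(6, -4))), -276)) = Mul(-184, Add(Add(-5, Add(6, -24)), -276)) = Mul(-184, Add(Add(-5, -18), -276)) = Mul(-184, Add(-23, -276)) = Mul(-184, -299) = 55016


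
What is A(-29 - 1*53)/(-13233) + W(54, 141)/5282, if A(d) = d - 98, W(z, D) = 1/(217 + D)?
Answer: 113461771/8341006916 ≈ 0.013603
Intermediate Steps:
A(d) = -98 + d
A(-29 - 1*53)/(-13233) + W(54, 141)/5282 = (-98 + (-29 - 1*53))/(-13233) + 1/((217 + 141)*5282) = (-98 + (-29 - 53))*(-1/13233) + (1/5282)/358 = (-98 - 82)*(-1/13233) + (1/358)*(1/5282) = -180*(-1/13233) + 1/1890956 = 60/4411 + 1/1890956 = 113461771/8341006916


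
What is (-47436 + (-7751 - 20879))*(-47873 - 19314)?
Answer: 5110646342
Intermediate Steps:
(-47436 + (-7751 - 20879))*(-47873 - 19314) = (-47436 - 28630)*(-67187) = -76066*(-67187) = 5110646342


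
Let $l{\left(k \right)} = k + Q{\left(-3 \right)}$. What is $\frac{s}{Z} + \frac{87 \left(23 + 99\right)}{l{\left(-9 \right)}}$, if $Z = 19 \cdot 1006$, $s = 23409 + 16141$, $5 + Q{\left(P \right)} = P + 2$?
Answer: $- \frac{33713791}{47785} \approx -705.53$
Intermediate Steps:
$Q{\left(P \right)} = -3 + P$ ($Q{\left(P \right)} = -5 + \left(P + 2\right) = -5 + \left(2 + P\right) = -3 + P$)
$l{\left(k \right)} = -6 + k$ ($l{\left(k \right)} = k - 6 = -6 + k$)
$s = 39550$
$Z = 19114$
$\frac{s}{Z} + \frac{87 \left(23 + 99\right)}{l{\left(-9 \right)}} = \frac{39550}{19114} + \frac{87 \left(23 + 99\right)}{-6 - 9} = 39550 \cdot \frac{1}{19114} + \frac{87 \cdot 122}{-15} = \frac{19775}{9557} + 10614 \left(- \frac{1}{15}\right) = \frac{19775}{9557} - \frac{3538}{5} = - \frac{33713791}{47785}$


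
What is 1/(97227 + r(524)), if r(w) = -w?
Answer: 1/96703 ≈ 1.0341e-5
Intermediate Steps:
1/(97227 + r(524)) = 1/(97227 - 1*524) = 1/(97227 - 524) = 1/96703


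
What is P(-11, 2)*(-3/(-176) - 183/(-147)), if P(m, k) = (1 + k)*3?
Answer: 97947/8624 ≈ 11.357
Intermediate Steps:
P(m, k) = 3 + 3*k
P(-11, 2)*(-3/(-176) - 183/(-147)) = (3 + 3*2)*(-3/(-176) - 183/(-147)) = (3 + 6)*(-3*(-1/176) - 183*(-1/147)) = 9*(3/176 + 61/49) = 9*(10883/8624) = 97947/8624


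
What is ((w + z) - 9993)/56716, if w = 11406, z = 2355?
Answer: 942/14179 ≈ 0.066436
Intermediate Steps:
((w + z) - 9993)/56716 = ((11406 + 2355) - 9993)/56716 = (13761 - 9993)*(1/56716) = 3768*(1/56716) = 942/14179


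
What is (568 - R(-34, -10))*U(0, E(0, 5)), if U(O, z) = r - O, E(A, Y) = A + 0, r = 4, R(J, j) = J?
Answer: 2408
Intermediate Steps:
E(A, Y) = A
U(O, z) = 4 - O
(568 - R(-34, -10))*U(0, E(0, 5)) = (568 - 1*(-34))*(4 - 1*0) = (568 + 34)*(4 + 0) = 602*4 = 2408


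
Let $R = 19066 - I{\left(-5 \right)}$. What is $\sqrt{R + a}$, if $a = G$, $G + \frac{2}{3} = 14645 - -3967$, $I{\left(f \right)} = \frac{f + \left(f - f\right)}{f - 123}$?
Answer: $\frac{\sqrt{86808486}}{48} \approx 194.11$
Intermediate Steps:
$I{\left(f \right)} = \frac{f}{-123 + f}$ ($I{\left(f \right)} = \frac{f + 0}{-123 + f} = \frac{f}{-123 + f}$)
$G = \frac{55834}{3}$ ($G = - \frac{2}{3} + \left(14645 - -3967\right) = - \frac{2}{3} + \left(14645 + 3967\right) = - \frac{2}{3} + 18612 = \frac{55834}{3} \approx 18611.0$)
$a = \frac{55834}{3} \approx 18611.0$
$R = \frac{2440443}{128}$ ($R = 19066 - - \frac{5}{-123 - 5} = 19066 - - \frac{5}{-128} = 19066 - \left(-5\right) \left(- \frac{1}{128}\right) = 19066 - \frac{5}{128} = \frac{2440443}{128} \approx 19066.0$)
$\sqrt{R + a} = \sqrt{\frac{2440443}{128} + \frac{55834}{3}} = \sqrt{\frac{14468081}{384}} = \frac{\sqrt{86808486}}{48}$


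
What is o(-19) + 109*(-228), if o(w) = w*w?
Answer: -24491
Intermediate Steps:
o(w) = w²
o(-19) + 109*(-228) = (-19)² + 109*(-228) = 361 - 24852 = -24491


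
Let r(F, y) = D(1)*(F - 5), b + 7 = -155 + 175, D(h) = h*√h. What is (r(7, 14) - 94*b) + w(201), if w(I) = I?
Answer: -1019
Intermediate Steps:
D(h) = h^(3/2)
b = 13 (b = -7 + (-155 + 175) = -7 + 20 = 13)
r(F, y) = -5 + F (r(F, y) = 1^(3/2)*(F - 5) = 1*(-5 + F) = -5 + F)
(r(7, 14) - 94*b) + w(201) = ((-5 + 7) - 94*13) + 201 = (2 - 1222) + 201 = -1220 + 201 = -1019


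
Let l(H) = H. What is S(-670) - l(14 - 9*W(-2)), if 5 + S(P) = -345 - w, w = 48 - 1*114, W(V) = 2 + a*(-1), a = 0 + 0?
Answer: -280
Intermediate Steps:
a = 0
W(V) = 2 (W(V) = 2 + 0*(-1) = 2 + 0 = 2)
w = -66 (w = 48 - 114 = -66)
S(P) = -284 (S(P) = -5 + (-345 - 1*(-66)) = -5 + (-345 + 66) = -5 - 279 = -284)
S(-670) - l(14 - 9*W(-2)) = -284 - (14 - 9*2) = -284 - (14 - 18) = -284 - 1*(-4) = -284 + 4 = -280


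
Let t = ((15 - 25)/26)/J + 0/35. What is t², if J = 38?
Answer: 25/244036 ≈ 0.00010244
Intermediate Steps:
t = -5/494 (t = ((15 - 25)/26)/38 + 0/35 = -10*1/26*(1/38) + 0*(1/35) = -5/13*1/38 + 0 = -5/494 + 0 = -5/494 ≈ -0.010121)
t² = (-5/494)² = 25/244036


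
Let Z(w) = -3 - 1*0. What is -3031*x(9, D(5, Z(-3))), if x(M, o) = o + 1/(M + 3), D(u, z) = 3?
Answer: -112147/12 ≈ -9345.6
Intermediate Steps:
Z(w) = -3 (Z(w) = -3 + 0 = -3)
x(M, o) = o + 1/(3 + M)
-3031*x(9, D(5, Z(-3))) = -3031*(1 + 3*3 + 9*3)/(3 + 9) = -3031*(1 + 9 + 27)/12 = -3031*37/12 = -112147/12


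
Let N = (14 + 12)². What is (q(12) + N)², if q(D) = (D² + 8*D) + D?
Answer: 861184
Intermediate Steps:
q(D) = D² + 9*D
N = 676 (N = 26² = 676)
(q(12) + N)² = (12*(9 + 12) + 676)² = (12*21 + 676)² = (252 + 676)² = 928² = 861184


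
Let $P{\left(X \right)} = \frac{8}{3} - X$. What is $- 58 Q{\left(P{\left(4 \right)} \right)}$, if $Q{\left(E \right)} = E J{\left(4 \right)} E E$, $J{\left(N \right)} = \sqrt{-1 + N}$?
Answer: $\frac{3712 \sqrt{3}}{27} \approx 238.13$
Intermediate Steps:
$P{\left(X \right)} = \frac{8}{3} - X$ ($P{\left(X \right)} = 8 \cdot \frac{1}{3} - X = \frac{8}{3} - X$)
$Q{\left(E \right)} = \sqrt{3} E^{3}$ ($Q{\left(E \right)} = E \sqrt{-1 + 4} E E = E \sqrt{3} E E = E E \sqrt{3} E = \sqrt{3} E^{2} E = \sqrt{3} E^{3}$)
$- 58 Q{\left(P{\left(4 \right)} \right)} = - 58 \sqrt{3} \left(\frac{8}{3} - 4\right)^{3} = - 58 \sqrt{3} \left(- \frac{4}{3}\right)^{3} = - 58 \sqrt{3} \left(- \frac{64}{27}\right) = - 58 \left(- \frac{64 \sqrt{3}}{27}\right) = \frac{3712 \sqrt{3}}{27}$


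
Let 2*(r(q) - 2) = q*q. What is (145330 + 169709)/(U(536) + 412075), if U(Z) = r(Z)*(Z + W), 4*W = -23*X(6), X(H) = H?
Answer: 105013/24150850 ≈ 0.0043482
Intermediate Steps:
r(q) = 2 + q**2/2 (r(q) = 2 + (q*q)/2 = 2 + q**2/2)
W = -69/2 (W = (-23*6)/4 = (1/4)*(-138) = -69/2 ≈ -34.500)
U(Z) = (2 + Z**2/2)*(-69/2 + Z) (U(Z) = (2 + Z**2/2)*(Z - 69/2) = (2 + Z**2/2)*(-69/2 + Z))
(145330 + 169709)/(U(536) + 412075) = (145330 + 169709)/((-69 + 2*536)*(4 + 536**2)/4 + 412075) = 315039/((-69 + 1072)*(4 + 287296)/4 + 412075) = 315039/((1/4)*1003*287300 + 412075) = 315039/(72040475 + 412075) = 315039/72452550 = 315039*(1/72452550) = 105013/24150850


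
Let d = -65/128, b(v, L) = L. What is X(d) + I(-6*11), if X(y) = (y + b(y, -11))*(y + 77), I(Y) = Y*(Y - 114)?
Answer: 180219777/16384 ≈ 11000.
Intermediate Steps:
d = -65/128 (d = -65*1/128 = -65/128 ≈ -0.50781)
I(Y) = Y*(-114 + Y)
X(y) = (-11 + y)*(77 + y) (X(y) = (y - 11)*(y + 77) = (-11 + y)*(77 + y))
X(d) + I(-6*11) = (-847 + (-65/128)² + 66*(-65/128)) + (-6*11)*(-114 - 6*11) = (-847 + 4225/16384 - 2145/64) - 66*(-114 - 66) = -14422143/16384 - 66*(-180) = -14422143/16384 + 11880 = 180219777/16384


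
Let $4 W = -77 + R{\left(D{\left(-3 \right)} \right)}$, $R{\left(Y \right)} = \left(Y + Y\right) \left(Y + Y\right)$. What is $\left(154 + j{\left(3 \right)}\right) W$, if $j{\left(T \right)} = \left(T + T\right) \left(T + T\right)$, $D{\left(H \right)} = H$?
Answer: $- \frac{3895}{2} \approx -1947.5$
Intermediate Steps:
$j{\left(T \right)} = 4 T^{2}$ ($j{\left(T \right)} = 2 T 2 T = 4 T^{2}$)
$R{\left(Y \right)} = 4 Y^{2}$ ($R{\left(Y \right)} = 2 Y 2 Y = 4 Y^{2}$)
$W = - \frac{41}{4}$ ($W = \frac{-77 + 4 \left(-3\right)^{2}}{4} = \frac{-77 + 4 \cdot 9}{4} = \frac{-77 + 36}{4} = \frac{1}{4} \left(-41\right) = - \frac{41}{4} \approx -10.25$)
$\left(154 + j{\left(3 \right)}\right) W = \left(154 + 4 \cdot 3^{2}\right) \left(- \frac{41}{4}\right) = \left(154 + 4 \cdot 9\right) \left(- \frac{41}{4}\right) = \left(154 + 36\right) \left(- \frac{41}{4}\right) = 190 \left(- \frac{41}{4}\right) = - \frac{3895}{2}$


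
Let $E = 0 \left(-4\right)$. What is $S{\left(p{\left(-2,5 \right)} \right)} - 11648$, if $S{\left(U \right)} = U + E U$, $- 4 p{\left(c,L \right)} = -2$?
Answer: $- \frac{23295}{2} \approx -11648.0$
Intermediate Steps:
$E = 0$
$p{\left(c,L \right)} = \frac{1}{2}$ ($p{\left(c,L \right)} = \left(- \frac{1}{4}\right) \left(-2\right) = \frac{1}{2}$)
$S{\left(U \right)} = U$ ($S{\left(U \right)} = U + 0 U = U + 0 = U$)
$S{\left(p{\left(-2,5 \right)} \right)} - 11648 = \frac{1}{2} - 11648 = - \frac{23295}{2}$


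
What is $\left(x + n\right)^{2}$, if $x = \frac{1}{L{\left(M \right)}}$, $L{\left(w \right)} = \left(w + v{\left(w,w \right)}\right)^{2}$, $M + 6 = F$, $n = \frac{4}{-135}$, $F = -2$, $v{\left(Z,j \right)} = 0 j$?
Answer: $\frac{14641}{74649600} \approx 0.00019613$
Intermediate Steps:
$v{\left(Z,j \right)} = 0$
$n = - \frac{4}{135}$ ($n = 4 \left(- \frac{1}{135}\right) = - \frac{4}{135} \approx -0.02963$)
$M = -8$ ($M = -6 - 2 = -8$)
$L{\left(w \right)} = w^{2}$ ($L{\left(w \right)} = \left(w + 0\right)^{2} = w^{2}$)
$x = \frac{1}{64}$ ($x = \frac{1}{\left(-8\right)^{2}} = \frac{1}{64} \approx 0.015625$)
$\left(x + n\right)^{2} = \left(\frac{1}{64} - \frac{4}{135}\right)^{2} = \left(- \frac{121}{8640}\right)^{2} = \frac{14641}{74649600}$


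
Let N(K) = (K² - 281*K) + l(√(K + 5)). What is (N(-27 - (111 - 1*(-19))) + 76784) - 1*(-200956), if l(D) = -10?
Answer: 346496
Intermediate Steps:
N(K) = -10 + K² - 281*K (N(K) = (K² - 281*K) - 10 = -10 + K² - 281*K)
(N(-27 - (111 - 1*(-19))) + 76784) - 1*(-200956) = ((-10 + (-27 - (111 - 1*(-19)))² - 281*(-27 - (111 - 1*(-19)))) + 76784) - 1*(-200956) = ((-10 + (-27 - (111 + 19))² - 281*(-27 - (111 + 19))) + 76784) + 200956 = ((-10 + (-27 - 1*130)² - 281*(-27 - 1*130)) + 76784) + 200956 = ((-10 + (-27 - 130)² - 281*(-27 - 130)) + 76784) + 200956 = ((-10 + (-157)² - 281*(-157)) + 76784) + 200956 = ((-10 + 24649 + 44117) + 76784) + 200956 = (68756 + 76784) + 200956 = 145540 + 200956 = 346496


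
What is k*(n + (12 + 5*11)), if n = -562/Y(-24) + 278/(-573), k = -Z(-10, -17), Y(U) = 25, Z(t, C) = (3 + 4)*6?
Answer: -8831186/4775 ≈ -1849.5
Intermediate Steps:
Z(t, C) = 42 (Z(t, C) = 7*6 = 42)
k = -42 (k = -1*42 = -42)
n = -328976/14325 (n = -562/25 + 278/(-573) = -562*1/25 + 278*(-1/573) = -562/25 - 278/573 = -328976/14325 ≈ -22.965)
k*(n + (12 + 5*11)) = -42*(-328976/14325 + (12 + 5*11)) = -42*(-328976/14325 + (12 + 55)) = -42*(-328976/14325 + 67) = -42*630799/14325 = -8831186/4775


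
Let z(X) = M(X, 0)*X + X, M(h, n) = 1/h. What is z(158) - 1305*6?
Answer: -7671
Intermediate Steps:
z(X) = 1 + X (z(X) = X/X + X = 1 + X)
z(158) - 1305*6 = (1 + 158) - 1305*6 = 159 - 7830 = -7671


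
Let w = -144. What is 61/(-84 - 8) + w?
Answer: -13309/92 ≈ -144.66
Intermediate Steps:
61/(-84 - 8) + w = 61/(-84 - 8) - 144 = 61/(-92) - 144 = 61*(-1/92) - 144 = -61/92 - 144 = -13309/92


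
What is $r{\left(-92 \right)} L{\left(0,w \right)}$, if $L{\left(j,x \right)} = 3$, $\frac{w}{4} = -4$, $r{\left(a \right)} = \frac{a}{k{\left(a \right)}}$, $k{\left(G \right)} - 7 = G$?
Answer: $\frac{276}{85} \approx 3.2471$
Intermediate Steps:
$k{\left(G \right)} = 7 + G$
$r{\left(a \right)} = \frac{a}{7 + a}$
$w = -16$ ($w = 4 \left(-4\right) = -16$)
$r{\left(-92 \right)} L{\left(0,w \right)} = - \frac{92}{7 - 92} \cdot 3 = - \frac{92}{-85} \cdot 3 = \left(-92\right) \left(- \frac{1}{85}\right) 3 = \frac{92}{85} \cdot 3 = \frac{276}{85}$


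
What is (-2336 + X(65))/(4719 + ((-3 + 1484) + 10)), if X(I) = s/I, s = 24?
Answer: -75908/201825 ≈ -0.37611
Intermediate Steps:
X(I) = 24/I
(-2336 + X(65))/(4719 + ((-3 + 1484) + 10)) = (-2336 + 24/65)/(4719 + ((-3 + 1484) + 10)) = (-2336 + 24*(1/65))/(4719 + (1481 + 10)) = (-2336 + 24/65)/(4719 + 1491) = -151816/65/6210 = -151816/65*1/6210 = -75908/201825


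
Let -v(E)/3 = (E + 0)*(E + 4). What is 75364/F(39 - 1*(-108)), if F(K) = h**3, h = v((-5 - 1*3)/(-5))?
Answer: -294390625/75866112 ≈ -3.8804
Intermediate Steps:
v(E) = -3*E*(4 + E) (v(E) = -3*(E + 0)*(E + 4) = -3*E*(4 + E))
h = -672/25 (h = -3*(-5 - 1*3)/(-5)*(4 + (-5 - 1*3)/(-5)) = -3*(-5 - 3)*(-1/5)*(4 + (-5 - 3)*(-1/5)) = -3*(-8*(-1/5))*(4 - 8*(-1/5)) = -3*8/5*(4 + 8/5) = -3*8/5*28/5 = -672/25 ≈ -26.880)
F(K) = -303464448/15625 (F(K) = (-672/25)**3 = -303464448/15625)
75364/F(39 - 1*(-108)) = 75364/(-303464448/15625) = 75364*(-15625/303464448) = -294390625/75866112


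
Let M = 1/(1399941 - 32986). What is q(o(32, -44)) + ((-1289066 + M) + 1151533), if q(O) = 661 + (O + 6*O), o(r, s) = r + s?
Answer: -187212688979/1366955 ≈ -1.3696e+5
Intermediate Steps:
M = 1/1366955 ≈ 7.3155e-7
q(O) = 661 + 7*O
q(o(32, -44)) + ((-1289066 + M) + 1151533) = (661 + 7*(32 - 44)) + ((-1289066 + 1/1366955) + 1151533) = (661 + 7*(-12)) + (-1762095214029/1366955 + 1151533) = (661 - 84) - 188001422014/1366955 = 577 - 188001422014/1366955 = -187212688979/1366955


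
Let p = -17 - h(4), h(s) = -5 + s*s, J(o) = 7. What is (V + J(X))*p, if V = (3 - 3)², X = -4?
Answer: -196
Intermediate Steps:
V = 0 (V = 0² = 0)
h(s) = -5 + s²
p = -28 (p = -17 - (-5 + 4²) = -17 - (-5 + 16) = -17 - 1*11 = -17 - 11 = -28)
(V + J(X))*p = (0 + 7)*(-28) = 7*(-28) = -196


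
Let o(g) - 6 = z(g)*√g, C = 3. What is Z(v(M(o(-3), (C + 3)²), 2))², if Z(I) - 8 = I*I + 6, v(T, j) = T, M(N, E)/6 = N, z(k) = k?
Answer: -4924604 - 876096*I*√3 ≈ -4.9246e+6 - 1.5174e+6*I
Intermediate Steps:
o(g) = 6 + g^(3/2) (o(g) = 6 + g*√g = 6 + g^(3/2))
M(N, E) = 6*N
Z(I) = 14 + I² (Z(I) = 8 + (I*I + 6) = 8 + (I² + 6) = 8 + (6 + I²) = 14 + I²)
Z(v(M(o(-3), (C + 3)²), 2))² = (14 + (6*(6 + (-3)^(3/2)))²)² = (14 + (6*(6 - 3*I*√3))²)² = (14 + (36 - 18*I*√3)²)²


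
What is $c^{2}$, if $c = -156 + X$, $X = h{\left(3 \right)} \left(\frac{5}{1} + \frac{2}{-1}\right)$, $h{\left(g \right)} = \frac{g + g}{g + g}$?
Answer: $23409$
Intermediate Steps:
$h{\left(g \right)} = 1$ ($h{\left(g \right)} = \frac{2 g}{2 g} = 2 g \frac{1}{2 g} = 1$)
$X = 3$ ($X = 1 \left(\frac{5}{1} + \frac{2}{-1}\right) = 1 \left(5 \cdot 1 + 2 \left(-1\right)\right) = 1 \left(5 - 2\right) = 1 \cdot 3 = 3$)
$c = -153$ ($c = -156 + 3 = -153$)
$c^{2} = \left(-153\right)^{2} = 23409$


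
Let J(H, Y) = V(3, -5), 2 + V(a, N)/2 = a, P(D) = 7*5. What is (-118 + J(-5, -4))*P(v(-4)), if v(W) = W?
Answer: -4060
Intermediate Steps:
P(D) = 35
V(a, N) = -4 + 2*a
J(H, Y) = 2 (J(H, Y) = -4 + 2*3 = -4 + 6 = 2)
(-118 + J(-5, -4))*P(v(-4)) = (-118 + 2)*35 = -116*35 = -4060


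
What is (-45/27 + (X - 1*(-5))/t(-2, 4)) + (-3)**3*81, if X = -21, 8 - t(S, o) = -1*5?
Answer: -85406/39 ≈ -2189.9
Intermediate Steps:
t(S, o) = 13 (t(S, o) = 8 - (-1)*5 = 8 - 1*(-5) = 8 + 5 = 13)
(-45/27 + (X - 1*(-5))/t(-2, 4)) + (-3)**3*81 = (-45/27 + (-21 - 1*(-5))/13) + (-3)**3*81 = (-45*1/27 + (-21 + 5)*(1/13)) - 27*81 = (-5/3 - 16*1/13) - 2187 = (-5/3 - 16/13) - 2187 = -113/39 - 2187 = -85406/39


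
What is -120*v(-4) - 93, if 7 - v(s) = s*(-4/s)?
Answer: -1413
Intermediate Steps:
v(s) = 11 (v(s) = 7 - s*(-4/s) = 7 - 1*(-4) = 7 + 4 = 11)
-120*v(-4) - 93 = -120*11 - 93 = -1320 - 93 = -1413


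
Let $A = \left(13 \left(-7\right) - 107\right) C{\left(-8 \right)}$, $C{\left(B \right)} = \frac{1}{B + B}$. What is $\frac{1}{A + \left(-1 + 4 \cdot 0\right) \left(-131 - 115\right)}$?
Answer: $\frac{8}{2067} \approx 0.0038703$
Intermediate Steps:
$C{\left(B \right)} = \frac{1}{2 B}$
$A = \frac{99}{8}$ ($A = \left(13 \left(-7\right) - 107\right) \frac{1}{2 \left(-8\right)} = \left(-91 - 107\right) \frac{1}{2} \left(- \frac{1}{8}\right) = \left(-198\right) \left(- \frac{1}{16}\right) = \frac{99}{8} \approx 12.375$)
$\frac{1}{A + \left(-1 + 4 \cdot 0\right) \left(-131 - 115\right)} = \frac{1}{\frac{99}{8} + \left(-1 + 4 \cdot 0\right) \left(-131 - 115\right)} = \frac{1}{\frac{99}{8} + \left(-1 + 0\right) \left(-246\right)} = \frac{1}{\frac{99}{8} - -246} = \frac{1}{\frac{99}{8} + 246} = \frac{1}{\frac{2067}{8}} = \frac{8}{2067}$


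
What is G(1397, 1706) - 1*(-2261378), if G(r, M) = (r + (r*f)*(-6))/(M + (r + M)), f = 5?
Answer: 10874926289/4809 ≈ 2.2614e+6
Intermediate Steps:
G(r, M) = -29*r/(r + 2*M) (G(r, M) = (r + (r*5)*(-6))/(M + (r + M)) = (r + (5*r)*(-6))/(M + (M + r)) = (r - 30*r)/(r + 2*M) = (-29*r)/(r + 2*M) = -29*r/(r + 2*M))
G(1397, 1706) - 1*(-2261378) = -29*1397/(1397 + 2*1706) - 1*(-2261378) = -29*1397/(1397 + 3412) + 2261378 = -29*1397/4809 + 2261378 = -29*1397*1/4809 + 2261378 = -40513/4809 + 2261378 = 10874926289/4809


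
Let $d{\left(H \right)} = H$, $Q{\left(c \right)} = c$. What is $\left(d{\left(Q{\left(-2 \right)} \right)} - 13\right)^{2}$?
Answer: $225$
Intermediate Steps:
$\left(d{\left(Q{\left(-2 \right)} \right)} - 13\right)^{2} = \left(-2 - 13\right)^{2} = \left(-15\right)^{2} = 225$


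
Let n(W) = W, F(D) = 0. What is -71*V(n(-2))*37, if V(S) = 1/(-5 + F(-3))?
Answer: 2627/5 ≈ 525.40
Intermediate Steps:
V(S) = -1/5 (V(S) = 1/(-5 + 0) = 1/(-5) = -1/5)
-71*V(n(-2))*37 = -71*(-1/5)*37 = (71/5)*37 = 2627/5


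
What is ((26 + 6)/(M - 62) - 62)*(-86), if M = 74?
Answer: 15308/3 ≈ 5102.7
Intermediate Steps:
((26 + 6)/(M - 62) - 62)*(-86) = ((26 + 6)/(74 - 62) - 62)*(-86) = (32/12 - 62)*(-86) = (32*(1/12) - 62)*(-86) = (8/3 - 62)*(-86) = -178/3*(-86) = 15308/3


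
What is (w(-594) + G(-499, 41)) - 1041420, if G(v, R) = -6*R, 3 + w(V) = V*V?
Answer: -688833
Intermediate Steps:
w(V) = -3 + V² (w(V) = -3 + V*V = -3 + V²)
(w(-594) + G(-499, 41)) - 1041420 = ((-3 + (-594)²) - 6*41) - 1041420 = ((-3 + 352836) - 246) - 1041420 = (352833 - 246) - 1041420 = 352587 - 1041420 = -688833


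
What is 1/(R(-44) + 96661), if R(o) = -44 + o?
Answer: 1/96573 ≈ 1.0355e-5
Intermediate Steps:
1/(R(-44) + 96661) = 1/((-44 - 44) + 96661) = 1/(-88 + 96661) = 1/96573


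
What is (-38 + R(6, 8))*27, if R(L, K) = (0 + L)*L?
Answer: -54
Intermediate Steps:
R(L, K) = L² (R(L, K) = L*L = L²)
(-38 + R(6, 8))*27 = (-38 + 6²)*27 = (-38 + 36)*27 = -2*27 = -54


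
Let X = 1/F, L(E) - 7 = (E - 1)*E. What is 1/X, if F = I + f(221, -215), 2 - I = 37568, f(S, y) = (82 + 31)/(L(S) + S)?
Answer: -1835023855/48848 ≈ -37566.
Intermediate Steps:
L(E) = 7 + E*(-1 + E) (L(E) = 7 + (E - 1)*E = 7 + (-1 + E)*E = 7 + E*(-1 + E))
f(S, y) = 113/(7 + S²) (f(S, y) = (82 + 31)/((7 + S² - S) + S) = 113/(7 + S²))
I = -37566 (I = 2 - 1*37568 = 2 - 37568 = -37566)
F = -1835023855/48848 (F = -37566 + 113/(7 + 221²) = -37566 + 113/(7 + 48841) = -37566 + 113/48848 = -1835023855/48848 ≈ -37566.)
X = -48848/1835023855 (X = 1/(-1835023855/48848) = -48848/1835023855 ≈ -2.6620e-5)
1/X = 1/(-48848/1835023855) = -1835023855/48848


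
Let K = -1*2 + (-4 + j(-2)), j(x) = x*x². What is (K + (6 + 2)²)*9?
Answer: 450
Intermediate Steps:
j(x) = x³
K = -14 (K = -1*2 + (-4 + (-2)³) = -2 + (-4 - 8) = -2 - 12 = -14)
(K + (6 + 2)²)*9 = (-14 + (6 + 2)²)*9 = (-14 + 8²)*9 = (-14 + 64)*9 = 50*9 = 450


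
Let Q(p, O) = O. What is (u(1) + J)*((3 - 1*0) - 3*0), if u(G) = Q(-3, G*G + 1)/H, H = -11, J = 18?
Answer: 588/11 ≈ 53.455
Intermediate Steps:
u(G) = -1/11 - G²/11 (u(G) = (G*G + 1)/(-11) = (G² + 1)*(-1/11) = (1 + G²)*(-1/11) = -1/11 - G²/11)
(u(1) + J)*((3 - 1*0) - 3*0) = ((-1/11 - 1/11*1²) + 18)*((3 - 1*0) - 3*0) = ((-1/11 - 1/11*1) + 18)*((3 + 0) + 0) = ((-1/11 - 1/11) + 18)*(3 + 0) = (-2/11 + 18)*3 = (196/11)*3 = 588/11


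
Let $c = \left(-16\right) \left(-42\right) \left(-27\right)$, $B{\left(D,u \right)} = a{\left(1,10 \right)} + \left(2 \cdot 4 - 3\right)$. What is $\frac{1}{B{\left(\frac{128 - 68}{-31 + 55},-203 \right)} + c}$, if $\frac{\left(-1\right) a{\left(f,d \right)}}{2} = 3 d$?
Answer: $- \frac{1}{18199} \approx -5.4948 \cdot 10^{-5}$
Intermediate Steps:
$a{\left(f,d \right)} = - 6 d$ ($a{\left(f,d \right)} = - 2 \cdot 3 d = - 6 d$)
$B{\left(D,u \right)} = -55$ ($B{\left(D,u \right)} = \left(-6\right) 10 + \left(2 \cdot 4 - 3\right) = -60 + \left(8 - 3\right) = -60 + 5 = -55$)
$c = -18144$ ($c = 672 \left(-27\right) = -18144$)
$\frac{1}{B{\left(\frac{128 - 68}{-31 + 55},-203 \right)} + c} = \frac{1}{-55 - 18144} = \frac{1}{-18199} = - \frac{1}{18199}$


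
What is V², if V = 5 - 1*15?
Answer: 100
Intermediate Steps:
V = -10 (V = 5 - 15 = -10)
V² = (-10)² = 100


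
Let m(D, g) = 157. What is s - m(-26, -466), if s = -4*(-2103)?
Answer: 8255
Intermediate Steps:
s = 8412
s - m(-26, -466) = 8412 - 1*157 = 8412 - 157 = 8255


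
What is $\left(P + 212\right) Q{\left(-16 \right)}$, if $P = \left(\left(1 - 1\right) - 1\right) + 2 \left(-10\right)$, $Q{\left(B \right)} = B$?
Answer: $-3056$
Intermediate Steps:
$P = -21$ ($P = \left(0 - 1\right) - 20 = -1 - 20 = -21$)
$\left(P + 212\right) Q{\left(-16 \right)} = \left(-21 + 212\right) \left(-16\right) = 191 \left(-16\right) = -3056$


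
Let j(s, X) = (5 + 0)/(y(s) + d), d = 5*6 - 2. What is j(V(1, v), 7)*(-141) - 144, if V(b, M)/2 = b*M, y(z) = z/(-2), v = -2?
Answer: -335/2 ≈ -167.50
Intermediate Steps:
y(z) = -z/2 (y(z) = z*(-1/2) = -z/2)
d = 28 (d = 30 - 2 = 28)
V(b, M) = 2*M*b (V(b, M) = 2*(b*M) = 2*(M*b) = 2*M*b)
j(s, X) = 5/(28 - s/2) (j(s, X) = (5 + 0)/(-s/2 + 28) = 5/(28 - s/2))
j(V(1, v), 7)*(-141) - 144 = -10/(-56 + 2*(-2)*1)*(-141) - 144 = -10/(-56 - 4)*(-141) - 144 = -10/(-60)*(-141) - 144 = -10*(-1/60)*(-141) - 144 = (1/6)*(-141) - 144 = -47/2 - 144 = -335/2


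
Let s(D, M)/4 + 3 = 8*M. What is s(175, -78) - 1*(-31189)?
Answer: 28681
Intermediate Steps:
s(D, M) = -12 + 32*M (s(D, M) = -12 + 4*(8*M) = -12 + 32*M)
s(175, -78) - 1*(-31189) = (-12 + 32*(-78)) - 1*(-31189) = (-12 - 2496) + 31189 = -2508 + 31189 = 28681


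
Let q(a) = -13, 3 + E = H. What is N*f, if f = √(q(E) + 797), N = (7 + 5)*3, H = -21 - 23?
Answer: 1008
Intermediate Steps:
H = -44
E = -47 (E = -3 - 44 = -47)
N = 36 (N = 12*3 = 36)
f = 28 (f = √(-13 + 797) = √784 = 28)
N*f = 36*28 = 1008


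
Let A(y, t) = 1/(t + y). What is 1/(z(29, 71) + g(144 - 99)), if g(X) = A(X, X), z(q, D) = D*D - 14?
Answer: 90/452431 ≈ 0.00019893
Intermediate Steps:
z(q, D) = -14 + D**2 (z(q, D) = D**2 - 14 = -14 + D**2)
g(X) = 1/(2*X) (g(X) = 1/(X + X) = 1/(2*X))
1/(z(29, 71) + g(144 - 99)) = 1/((-14 + 71**2) + 1/(2*(144 - 99))) = 1/((-14 + 5041) + (1/2)/45) = 1/(5027 + (1/2)*(1/45)) = 1/(5027 + 1/90) = 1/(452431/90) = 90/452431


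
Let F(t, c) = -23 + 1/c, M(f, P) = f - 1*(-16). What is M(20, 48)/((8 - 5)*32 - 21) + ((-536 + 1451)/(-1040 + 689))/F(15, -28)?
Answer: 223816/377325 ≈ 0.59317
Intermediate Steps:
M(f, P) = 16 + f (M(f, P) = f + 16 = 16 + f)
M(20, 48)/((8 - 5)*32 - 21) + ((-536 + 1451)/(-1040 + 689))/F(15, -28) = (16 + 20)/((8 - 5)*32 - 21) + ((-536 + 1451)/(-1040 + 689))/(-23 + 1/(-28)) = 36/(3*32 - 21) + (915/(-351))/(-23 - 1/28) = 36/(96 - 21) + (915*(-1/351))/(-645/28) = 36/75 - 305/117*(-28/645) = 36*(1/75) + 1708/15093 = 12/25 + 1708/15093 = 223816/377325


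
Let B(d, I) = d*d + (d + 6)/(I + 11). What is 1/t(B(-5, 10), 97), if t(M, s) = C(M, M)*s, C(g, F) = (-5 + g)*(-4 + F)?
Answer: 441/18049954 ≈ 2.4432e-5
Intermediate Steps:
B(d, I) = d² + (6 + d)/(11 + I)
t(M, s) = s*(20 + M² - 9*M) (t(M, s) = (20 - 5*M - 4*M + M*M)*s = (20 - 5*M - 4*M + M²)*s = (20 + M² - 9*M)*s = s*(20 + M² - 9*M))
1/t(B(-5, 10), 97) = 1/(97*(20 + ((6 - 5 + 11*(-5)² + 10*(-5)²)/(11 + 10))² - 9*(6 - 5 + 11*(-5)² + 10*(-5)²)/(11 + 10))) = 1/(97*(20 + ((6 - 5 + 11*25 + 10*25)/21)² - 9*(6 - 5 + 11*25 + 10*25)/21)) = 1/(97*(20 + ((6 - 5 + 275 + 250)/21)² - 3*(6 - 5 + 275 + 250)/7)) = 1/(97*(20 + ((1/21)*526)² - 3*526/7)) = 1/(97*(20 + (526/21)² - 9*526/21)) = 1/(97*(20 + 276676/441 - 1578/7)) = 1/(97*(186082/441)) = 1/(18049954/441) = 441/18049954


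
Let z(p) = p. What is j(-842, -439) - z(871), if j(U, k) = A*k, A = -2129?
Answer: 933760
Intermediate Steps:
j(U, k) = -2129*k
j(-842, -439) - z(871) = -2129*(-439) - 1*871 = 934631 - 871 = 933760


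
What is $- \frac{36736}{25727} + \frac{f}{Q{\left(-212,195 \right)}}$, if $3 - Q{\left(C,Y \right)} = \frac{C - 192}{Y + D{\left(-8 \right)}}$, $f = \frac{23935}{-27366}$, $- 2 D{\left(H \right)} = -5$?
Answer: $- \frac{2246828949643}{1403161848426} \approx -1.6013$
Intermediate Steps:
$D{\left(H \right)} = \frac{5}{2}$ ($D{\left(H \right)} = \left(- \frac{1}{2}\right) \left(-5\right) = \frac{5}{2}$)
$f = - \frac{23935}{27366}$ ($f = 23935 \left(- \frac{1}{27366}\right) = - \frac{23935}{27366} \approx -0.87463$)
$Q{\left(C,Y \right)} = 3 - \frac{-192 + C}{\frac{5}{2} + Y}$ ($Q{\left(C,Y \right)} = 3 - \frac{C - 192}{Y + \frac{5}{2}} = 3 - \frac{-192 + C}{\frac{5}{2} + Y}$)
$- \frac{36736}{25727} + \frac{f}{Q{\left(-212,195 \right)}} = - \frac{36736}{25727} - \frac{23935}{27366 \frac{399 - -424 + 6 \cdot 195}{5 + 2 \cdot 195}} = \left(-36736\right) \frac{1}{25727} - \frac{23935}{27366 \frac{399 + 424 + 1170}{5 + 390}} = - \frac{36736}{25727} - \frac{23935}{27366 \cdot \frac{1}{395} \cdot 1993} = - \frac{36736}{25727} - \frac{23935}{27366 \cdot \frac{1993}{395}} = - \frac{36736}{25727} - \frac{9454325}{54540438} = - \frac{2246828949643}{1403161848426}$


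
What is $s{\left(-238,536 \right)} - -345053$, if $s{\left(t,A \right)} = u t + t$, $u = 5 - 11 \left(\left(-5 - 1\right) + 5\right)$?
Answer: $341007$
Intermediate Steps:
$u = 16$ ($u = 5 - 11 \left(-6 + 5\right) = 5 - -11 = 5 + 11 = 16$)
$s{\left(t,A \right)} = 17 t$ ($s{\left(t,A \right)} = 16 t + t = 17 t$)
$s{\left(-238,536 \right)} - -345053 = 17 \left(-238\right) - -345053 = -4046 + 345053 = 341007$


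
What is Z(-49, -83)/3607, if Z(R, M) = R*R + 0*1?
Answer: 2401/3607 ≈ 0.66565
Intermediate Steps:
Z(R, M) = R**2 (Z(R, M) = R**2 + 0 = R**2)
Z(-49, -83)/3607 = (-49)**2/3607 = 2401*(1/3607) = 2401/3607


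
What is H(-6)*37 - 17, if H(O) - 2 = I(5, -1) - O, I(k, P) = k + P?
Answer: 427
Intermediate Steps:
I(k, P) = P + k
H(O) = 6 - O (H(O) = 2 + ((-1 + 5) - O) = 2 + (4 - O) = 6 - O)
H(-6)*37 - 17 = (6 - 1*(-6))*37 - 17 = (6 + 6)*37 - 17 = 12*37 - 17 = 444 - 17 = 427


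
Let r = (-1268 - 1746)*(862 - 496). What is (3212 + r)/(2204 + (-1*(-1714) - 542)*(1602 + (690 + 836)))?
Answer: -274978/917055 ≈ -0.29985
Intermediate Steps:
r = -1103124 (r = -3014*366 = -1103124)
(3212 + r)/(2204 + (-1*(-1714) - 542)*(1602 + (690 + 836))) = (3212 - 1103124)/(2204 + (-1*(-1714) - 542)*(1602 + (690 + 836))) = -1099912/(2204 + (1714 - 542)*(1602 + 1526)) = -1099912/(2204 + 1172*3128) = -1099912/(2204 + 3666016) = -1099912/3668220 = -1099912*1/3668220 = -274978/917055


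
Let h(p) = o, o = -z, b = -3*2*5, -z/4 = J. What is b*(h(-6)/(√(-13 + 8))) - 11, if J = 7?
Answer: -11 + 168*I*√5 ≈ -11.0 + 375.66*I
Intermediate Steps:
z = -28 (z = -4*7 = -28)
b = -30 (b = -6*5 = -30)
o = 28 (o = -1*(-28) = 28)
h(p) = 28
b*(h(-6)/(√(-13 + 8))) - 11 = -840/(√(-13 + 8)) - 11 = -840/(√(-5)) - 11 = -840/(I*√5) - 11 = -840*(-I*√5/5) - 11 = -(-168)*I*√5 - 11 = 168*I*√5 - 11 = -11 + 168*I*√5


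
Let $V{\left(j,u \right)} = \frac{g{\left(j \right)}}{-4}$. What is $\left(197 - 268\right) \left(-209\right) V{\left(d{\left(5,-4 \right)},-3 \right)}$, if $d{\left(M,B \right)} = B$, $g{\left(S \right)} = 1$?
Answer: $- \frac{14839}{4} \approx -3709.8$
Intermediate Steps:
$V{\left(j,u \right)} = - \frac{1}{4}$ ($V{\left(j,u \right)} = 1 \frac{1}{-4} = 1 \left(- \frac{1}{4}\right) = - \frac{1}{4}$)
$\left(197 - 268\right) \left(-209\right) V{\left(d{\left(5,-4 \right)},-3 \right)} = \left(197 - 268\right) \left(-209\right) \left(- \frac{1}{4}\right) = \left(-71\right) \left(-209\right) \left(- \frac{1}{4}\right) = 14839 \left(- \frac{1}{4}\right) = - \frac{14839}{4}$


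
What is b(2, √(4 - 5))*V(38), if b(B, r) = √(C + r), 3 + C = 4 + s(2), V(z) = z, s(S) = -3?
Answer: 38*√(-2 + I) ≈ 13.055 + 55.303*I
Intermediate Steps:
C = -2 (C = -3 + (4 - 3) = -3 + 1 = -2)
b(B, r) = √(-2 + r)
b(2, √(4 - 5))*V(38) = √(-2 + √(4 - 5))*38 = √(-2 + √(-1))*38 = √(-2 + I)*38 = 38*√(-2 + I)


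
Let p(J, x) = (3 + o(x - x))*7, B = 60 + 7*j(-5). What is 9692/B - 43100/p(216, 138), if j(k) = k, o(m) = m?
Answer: -873968/525 ≈ -1664.7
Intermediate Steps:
B = 25 (B = 60 + 7*(-5) = 60 - 35 = 25)
p(J, x) = 21 (p(J, x) = (3 + (x - x))*7 = (3 + 0)*7 = 3*7 = 21)
9692/B - 43100/p(216, 138) = 9692/25 - 43100/21 = -873968/525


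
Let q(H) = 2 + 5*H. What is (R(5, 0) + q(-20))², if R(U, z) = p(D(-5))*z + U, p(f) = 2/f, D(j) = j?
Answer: 8649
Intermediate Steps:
R(U, z) = U - 2*z/5 (R(U, z) = (2/(-5))*z + U = (2*(-⅕))*z + U = -2*z/5 + U = U - 2*z/5)
(R(5, 0) + q(-20))² = ((5 - ⅖*0) + (2 + 5*(-20)))² = ((5 + 0) + (2 - 100))² = (5 - 98)² = (-93)² = 8649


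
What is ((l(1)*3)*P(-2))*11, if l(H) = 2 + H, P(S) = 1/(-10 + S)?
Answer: -33/4 ≈ -8.2500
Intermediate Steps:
((l(1)*3)*P(-2))*11 = (((2 + 1)*3)/(-10 - 2))*11 = ((3*3)/(-12))*11 = (9*(-1/12))*11 = -3/4*11 = -33/4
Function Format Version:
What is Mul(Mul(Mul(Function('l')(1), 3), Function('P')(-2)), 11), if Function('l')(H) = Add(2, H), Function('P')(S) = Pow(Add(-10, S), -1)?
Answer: Rational(-33, 4) ≈ -8.2500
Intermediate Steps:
Mul(Mul(Mul(Function('l')(1), 3), Function('P')(-2)), 11) = Mul(Mul(Mul(Add(2, 1), 3), Pow(Add(-10, -2), -1)), 11) = Mul(Mul(Mul(3, 3), Pow(-12, -1)), 11) = Mul(Mul(9, Rational(-1, 12)), 11) = Mul(Rational(-3, 4), 11) = Rational(-33, 4)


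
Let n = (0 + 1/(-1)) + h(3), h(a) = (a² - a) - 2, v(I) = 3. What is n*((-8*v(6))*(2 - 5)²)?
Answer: -648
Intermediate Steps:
h(a) = -2 + a² - a
n = 3 (n = (0 + 1/(-1)) + (-2 + 3² - 1*3) = (0 - 1) + (-2 + 9 - 3) = -1 + 4 = 3)
n*((-8*v(6))*(2 - 5)²) = 3*((-8*3)*(2 - 5)²) = 3*(-24*(-3)²) = 3*(-24*9) = 3*(-216) = -648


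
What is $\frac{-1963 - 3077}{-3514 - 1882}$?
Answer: $\frac{1260}{1349} \approx 0.93402$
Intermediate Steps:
$\frac{-1963 - 3077}{-3514 - 1882} = - \frac{5040}{-3514 - 1882} = - \frac{5040}{-5396} = \left(-5040\right) \left(- \frac{1}{5396}\right) = \frac{1260}{1349}$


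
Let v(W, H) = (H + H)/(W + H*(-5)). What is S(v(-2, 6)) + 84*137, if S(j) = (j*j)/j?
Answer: 92061/8 ≈ 11508.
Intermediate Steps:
v(W, H) = 2*H/(W - 5*H) (v(W, H) = (2*H)/(W - 5*H) = 2*H/(W - 5*H))
S(j) = j (S(j) = j**2/j = j)
S(v(-2, 6)) + 84*137 = -2*6/(-1*(-2) + 5*6) + 84*137 = -2*6/(2 + 30) + 11508 = -2*6/32 + 11508 = -2*6*1/32 + 11508 = -3/8 + 11508 = 92061/8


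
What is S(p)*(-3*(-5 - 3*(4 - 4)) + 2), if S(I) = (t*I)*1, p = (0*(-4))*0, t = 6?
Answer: 0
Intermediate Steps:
p = 0 (p = 0*0 = 0)
S(I) = 6*I (S(I) = (6*I)*1 = 6*I)
S(p)*(-3*(-5 - 3*(4 - 4)) + 2) = (6*0)*(-3*(-5 - 3*(4 - 4)) + 2) = 0*(-3*(-5 - 3*0) + 2) = 0*(-3*(-5 - 1*0) + 2) = 0*(-3*(-5 + 0) + 2) = 0*(-3*(-5) + 2) = 0*(15 + 2) = 0*17 = 0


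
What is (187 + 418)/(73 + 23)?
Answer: 605/96 ≈ 6.3021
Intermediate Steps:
(187 + 418)/(73 + 23) = 605/96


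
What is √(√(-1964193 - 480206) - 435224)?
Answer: √(-435224 + I*√2444399) ≈ 1.185 + 659.72*I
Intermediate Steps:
√(√(-1964193 - 480206) - 435224) = √(√(-2444399) - 435224) = √(I*√2444399 - 435224) = √(-435224 + I*√2444399)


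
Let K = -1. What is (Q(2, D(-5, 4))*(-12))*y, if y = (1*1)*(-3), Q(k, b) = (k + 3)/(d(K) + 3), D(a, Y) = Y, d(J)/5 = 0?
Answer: 60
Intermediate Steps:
d(J) = 0 (d(J) = 5*0 = 0)
Q(k, b) = 1 + k/3 (Q(k, b) = (k + 3)/(0 + 3) = (3 + k)/3 = (3 + k)*(⅓) = 1 + k/3)
y = -3 (y = 1*(-3) = -3)
(Q(2, D(-5, 4))*(-12))*y = ((1 + (⅓)*2)*(-12))*(-3) = ((1 + ⅔)*(-12))*(-3) = ((5/3)*(-12))*(-3) = -20*(-3) = 60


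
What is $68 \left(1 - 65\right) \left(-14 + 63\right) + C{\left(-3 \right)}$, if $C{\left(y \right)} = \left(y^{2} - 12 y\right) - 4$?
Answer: $-213207$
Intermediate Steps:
$C{\left(y \right)} = -4 + y^{2} - 12 y$
$68 \left(1 - 65\right) \left(-14 + 63\right) + C{\left(-3 \right)} = 68 \left(1 - 65\right) \left(-14 + 63\right) - \left(-32 - 9\right) = 68 \left(\left(-64\right) 49\right) + \left(-4 + 9 + 36\right) = 68 \left(-3136\right) + 41 = -213248 + 41 = -213207$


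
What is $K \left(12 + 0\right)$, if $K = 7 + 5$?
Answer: $144$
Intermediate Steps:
$K = 12$
$K \left(12 + 0\right) = 12 \left(12 + 0\right) = 12 \cdot 12 = 144$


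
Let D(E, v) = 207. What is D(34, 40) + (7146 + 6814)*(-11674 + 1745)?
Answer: -138608633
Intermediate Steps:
D(34, 40) + (7146 + 6814)*(-11674 + 1745) = 207 + (7146 + 6814)*(-11674 + 1745) = 207 + 13960*(-9929) = 207 - 138608840 = -138608633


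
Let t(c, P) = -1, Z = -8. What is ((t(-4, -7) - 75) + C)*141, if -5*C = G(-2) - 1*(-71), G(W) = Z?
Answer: -62463/5 ≈ -12493.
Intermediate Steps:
G(W) = -8
C = -63/5 (C = -(-8 - 1*(-71))/5 = -(-8 + 71)/5 = -1/5*63 = -63/5 ≈ -12.600)
((t(-4, -7) - 75) + C)*141 = ((-1 - 75) - 63/5)*141 = (-76 - 63/5)*141 = -443/5*141 = -62463/5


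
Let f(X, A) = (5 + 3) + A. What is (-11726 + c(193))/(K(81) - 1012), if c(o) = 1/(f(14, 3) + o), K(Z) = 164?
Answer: 2392103/172992 ≈ 13.828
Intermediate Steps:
f(X, A) = 8 + A
c(o) = 1/(11 + o) (c(o) = 1/((8 + 3) + o) = 1/(11 + o))
(-11726 + c(193))/(K(81) - 1012) = (-11726 + 1/(11 + 193))/(164 - 1012) = (-11726 + 1/204)/(-848) = (-11726 + 1/204)*(-1/848) = -2392103/204*(-1/848) = 2392103/172992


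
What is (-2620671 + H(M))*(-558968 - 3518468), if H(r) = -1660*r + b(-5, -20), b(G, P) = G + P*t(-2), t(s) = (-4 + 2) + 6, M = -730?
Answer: 5744927916816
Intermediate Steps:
t(s) = 4 (t(s) = -2 + 6 = 4)
b(G, P) = G + 4*P (b(G, P) = G + P*4 = G + 4*P)
H(r) = -85 - 1660*r (H(r) = -1660*r + (-5 + 4*(-20)) = -1660*r + (-5 - 80) = -1660*r - 85 = -85 - 1660*r)
(-2620671 + H(M))*(-558968 - 3518468) = (-2620671 + (-85 - 1660*(-730)))*(-558968 - 3518468) = (-2620671 + (-85 + 1211800))*(-4077436) = (-2620671 + 1211715)*(-4077436) = -1408956*(-4077436) = 5744927916816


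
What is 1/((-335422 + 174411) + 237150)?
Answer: 1/76139 ≈ 1.3134e-5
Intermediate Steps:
1/((-335422 + 174411) + 237150) = 1/(-161011 + 237150) = 1/76139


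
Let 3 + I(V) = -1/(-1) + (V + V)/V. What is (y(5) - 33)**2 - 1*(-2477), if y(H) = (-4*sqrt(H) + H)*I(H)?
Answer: 3566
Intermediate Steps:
I(V) = 0 (I(V) = -3 + (-1/(-1) + (V + V)/V) = -3 + (-1*(-1) + (2*V)/V) = -3 + (1 + 2) = -3 + 3 = 0)
y(H) = 0 (y(H) = (-4*sqrt(H) + H)*0 = (H - 4*sqrt(H))*0 = 0)
(y(5) - 33)**2 - 1*(-2477) = (0 - 33)**2 - 1*(-2477) = (-33)**2 + 2477 = 1089 + 2477 = 3566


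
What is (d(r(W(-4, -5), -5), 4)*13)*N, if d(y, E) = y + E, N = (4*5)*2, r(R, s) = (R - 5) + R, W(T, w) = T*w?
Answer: 20280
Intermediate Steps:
r(R, s) = -5 + 2*R (r(R, s) = (-5 + R) + R = -5 + 2*R)
N = 40 (N = 20*2 = 40)
d(y, E) = E + y
(d(r(W(-4, -5), -5), 4)*13)*N = ((4 + (-5 + 2*(-4*(-5))))*13)*40 = ((4 + (-5 + 2*20))*13)*40 = ((4 + (-5 + 40))*13)*40 = ((4 + 35)*13)*40 = (39*13)*40 = 507*40 = 20280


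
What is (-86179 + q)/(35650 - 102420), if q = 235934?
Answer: -29951/13354 ≈ -2.2428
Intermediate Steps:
(-86179 + q)/(35650 - 102420) = (-86179 + 235934)/(35650 - 102420) = 149755/(-66770) = 149755*(-1/66770) = -29951/13354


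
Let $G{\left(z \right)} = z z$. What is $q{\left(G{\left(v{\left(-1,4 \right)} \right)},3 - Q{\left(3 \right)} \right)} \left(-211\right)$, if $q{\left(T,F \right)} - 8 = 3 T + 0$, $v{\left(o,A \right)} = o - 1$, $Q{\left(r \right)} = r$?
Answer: $-4220$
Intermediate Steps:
$v{\left(o,A \right)} = -1 + o$
$G{\left(z \right)} = z^{2}$
$q{\left(T,F \right)} = 8 + 3 T$ ($q{\left(T,F \right)} = 8 + \left(3 T + 0\right) = 8 + 3 T$)
$q{\left(G{\left(v{\left(-1,4 \right)} \right)},3 - Q{\left(3 \right)} \right)} \left(-211\right) = \left(8 + 3 \left(-1 - 1\right)^{2}\right) \left(-211\right) = \left(8 + 3 \left(-2\right)^{2}\right) \left(-211\right) = \left(8 + 3 \cdot 4\right) \left(-211\right) = \left(8 + 12\right) \left(-211\right) = 20 \left(-211\right) = -4220$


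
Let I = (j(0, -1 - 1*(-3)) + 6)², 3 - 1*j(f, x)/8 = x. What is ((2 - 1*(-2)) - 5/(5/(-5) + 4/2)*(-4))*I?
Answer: 4704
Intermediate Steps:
j(f, x) = 24 - 8*x
I = 196 (I = ((24 - 8*(-1 - 1*(-3))) + 6)² = ((24 - 8*(-1 + 3)) + 6)² = ((24 - 8*2) + 6)² = ((24 - 16) + 6)² = (8 + 6)² = 14² = 196)
((2 - 1*(-2)) - 5/(5/(-5) + 4/2)*(-4))*I = ((2 - 1*(-2)) - 5/(5/(-5) + 4/2)*(-4))*196 = ((2 + 2) - 5/(5*(-⅕) + 4*(½))*(-4))*196 = (4 - 5/(-1 + 2)*(-4))*196 = (4 - 5/1*(-4))*196 = (4 - 5*1*(-4))*196 = (4 - 5*(-4))*196 = (4 + 20)*196 = 24*196 = 4704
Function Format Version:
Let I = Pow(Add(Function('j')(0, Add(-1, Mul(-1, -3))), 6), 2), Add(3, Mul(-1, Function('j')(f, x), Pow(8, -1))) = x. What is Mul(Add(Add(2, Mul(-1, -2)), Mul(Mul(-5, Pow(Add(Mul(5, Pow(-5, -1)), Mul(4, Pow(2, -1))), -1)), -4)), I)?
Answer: 4704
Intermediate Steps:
Function('j')(f, x) = Add(24, Mul(-8, x))
I = 196 (I = Pow(Add(Add(24, Mul(-8, Add(-1, Mul(-1, -3)))), 6), 2) = Pow(Add(Add(24, Mul(-8, Add(-1, 3))), 6), 2) = Pow(Add(Add(24, Mul(-8, 2)), 6), 2) = Pow(Add(Add(24, -16), 6), 2) = Pow(Add(8, 6), 2) = Pow(14, 2) = 196)
Mul(Add(Add(2, Mul(-1, -2)), Mul(Mul(-5, Pow(Add(Mul(5, Pow(-5, -1)), Mul(4, Pow(2, -1))), -1)), -4)), I) = Mul(Add(Add(2, Mul(-1, -2)), Mul(Mul(-5, Pow(Add(Mul(5, Pow(-5, -1)), Mul(4, Pow(2, -1))), -1)), -4)), 196) = Mul(Add(Add(2, 2), Mul(Mul(-5, Pow(Add(Mul(5, Rational(-1, 5)), Mul(4, Rational(1, 2))), -1)), -4)), 196) = Mul(Add(4, Mul(Mul(-5, Pow(Add(-1, 2), -1)), -4)), 196) = Mul(Add(4, Mul(Mul(-5, Pow(1, -1)), -4)), 196) = Mul(Add(4, Mul(Mul(-5, 1), -4)), 196) = Mul(Add(4, Mul(-5, -4)), 196) = Mul(Add(4, 20), 196) = Mul(24, 196) = 4704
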